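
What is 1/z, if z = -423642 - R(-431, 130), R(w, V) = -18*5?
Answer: -1/423552 ≈ -2.3610e-6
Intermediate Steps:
R(w, V) = -90
z = -423552 (z = -423642 - 1*(-90) = -423642 + 90 = -423552)
1/z = 1/(-423552) = -1/423552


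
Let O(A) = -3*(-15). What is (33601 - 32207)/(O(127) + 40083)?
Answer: 697/20064 ≈ 0.034739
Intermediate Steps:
O(A) = 45
(33601 - 32207)/(O(127) + 40083) = (33601 - 32207)/(45 + 40083) = 1394/40128 = 1394*(1/40128) = 697/20064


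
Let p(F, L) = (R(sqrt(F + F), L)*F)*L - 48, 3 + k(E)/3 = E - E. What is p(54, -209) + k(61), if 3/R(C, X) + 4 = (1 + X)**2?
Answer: -416613/7210 ≈ -57.783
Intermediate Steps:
k(E) = -9 (k(E) = -9 + 3*(E - E) = -9 + 3*0 = -9 + 0 = -9)
R(C, X) = 3/(-4 + (1 + X)**2)
p(F, L) = -48 + 3*F*L/(-4 + (1 + L)**2) (p(F, L) = ((3/(-4 + (1 + L)**2))*F)*L - 48 = (3*F/(-4 + (1 + L)**2))*L - 48 = 3*F*L/(-4 + (1 + L)**2) - 48 = -48 + 3*F*L/(-4 + (1 + L)**2))
p(54, -209) + k(61) = 3*(64 - 16*(1 - 209)**2 + 54*(-209))/(-4 + (1 - 209)**2) - 9 = 3*(64 - 16*(-208)**2 - 11286)/(-4 + (-208)**2) - 9 = 3*(64 - 16*43264 - 11286)/(-4 + 43264) - 9 = 3*(64 - 692224 - 11286)/43260 - 9 = 3*(1/43260)*(-703446) - 9 = -351723/7210 - 9 = -416613/7210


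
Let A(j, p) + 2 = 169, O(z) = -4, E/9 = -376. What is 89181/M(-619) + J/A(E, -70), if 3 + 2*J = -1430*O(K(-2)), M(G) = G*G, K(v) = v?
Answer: 2220317891/127975774 ≈ 17.350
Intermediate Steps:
E = -3384 (E = 9*(-376) = -3384)
M(G) = G**2
A(j, p) = 167 (A(j, p) = -2 + 169 = 167)
J = 5717/2 (J = -3/2 + (-1430*(-4))/2 = -3/2 + (1/2)*5720 = -3/2 + 2860 = 5717/2 ≈ 2858.5)
89181/M(-619) + J/A(E, -70) = 89181/((-619)**2) + (5717/2)/167 = 89181/383161 + (5717/2)*(1/167) = 89181*(1/383161) + 5717/334 = 89181/383161 + 5717/334 = 2220317891/127975774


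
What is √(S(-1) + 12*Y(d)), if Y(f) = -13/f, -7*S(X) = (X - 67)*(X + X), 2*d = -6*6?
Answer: I*√4746/21 ≈ 3.2805*I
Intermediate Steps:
d = -18 (d = (-6*6)/2 = (½)*(-36) = -18)
S(X) = -2*X*(-67 + X)/7 (S(X) = -(X - 67)*(X + X)/7 = -(-67 + X)*2*X/7 = -2*X*(-67 + X)/7)
√(S(-1) + 12*Y(d)) = √((2/7)*(-1)*(67 - 1*(-1)) + 12*(-13/(-18))) = √((2/7)*(-1)*(67 + 1) + 12*(-13*(-1/18))) = √((2/7)*(-1)*68 + 12*(13/18)) = √(-136/7 + 26/3) = √(-226/21) = I*√4746/21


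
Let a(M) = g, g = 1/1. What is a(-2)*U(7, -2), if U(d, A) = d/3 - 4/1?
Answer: -5/3 ≈ -1.6667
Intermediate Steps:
g = 1
a(M) = 1
U(d, A) = -4 + d/3 (U(d, A) = d*(1/3) - 4*1 = d/3 - 4 = -4 + d/3)
a(-2)*U(7, -2) = 1*(-4 + (1/3)*7) = 1*(-4 + 7/3) = 1*(-5/3) = -5/3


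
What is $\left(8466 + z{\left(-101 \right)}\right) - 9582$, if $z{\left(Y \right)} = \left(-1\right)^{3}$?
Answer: $-1117$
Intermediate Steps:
$z{\left(Y \right)} = -1$
$\left(8466 + z{\left(-101 \right)}\right) - 9582 = \left(8466 - 1\right) - 9582 = 8465 - 9582 = -1117$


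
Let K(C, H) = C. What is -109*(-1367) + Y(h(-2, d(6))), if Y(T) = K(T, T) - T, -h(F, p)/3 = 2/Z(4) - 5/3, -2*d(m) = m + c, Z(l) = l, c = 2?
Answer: 149003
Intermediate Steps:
d(m) = -1 - m/2 (d(m) = -(m + 2)/2 = -(2 + m)/2 = -1 - m/2)
h(F, p) = 7/2 (h(F, p) = -3*(2/4 - 5/3) = -3*(2*(¼) - 5*⅓) = -3*(½ - 5/3) = -3*(-7/6) = 7/2)
Y(T) = 0 (Y(T) = T - T = 0)
-109*(-1367) + Y(h(-2, d(6))) = -109*(-1367) + 0 = 149003 + 0 = 149003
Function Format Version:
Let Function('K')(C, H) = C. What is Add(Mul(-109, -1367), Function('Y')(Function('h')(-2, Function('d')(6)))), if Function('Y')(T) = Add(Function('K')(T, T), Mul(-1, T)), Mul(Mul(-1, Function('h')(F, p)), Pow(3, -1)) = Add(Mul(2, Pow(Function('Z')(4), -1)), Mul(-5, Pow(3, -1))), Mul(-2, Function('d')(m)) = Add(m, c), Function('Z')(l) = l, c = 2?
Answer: 149003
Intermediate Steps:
Function('d')(m) = Add(-1, Mul(Rational(-1, 2), m)) (Function('d')(m) = Mul(Rational(-1, 2), Add(m, 2)) = Mul(Rational(-1, 2), Add(2, m)) = Add(-1, Mul(Rational(-1, 2), m)))
Function('h')(F, p) = Rational(7, 2) (Function('h')(F, p) = Mul(-3, Add(Mul(2, Pow(4, -1)), Mul(-5, Pow(3, -1)))) = Mul(-3, Add(Mul(2, Rational(1, 4)), Mul(-5, Rational(1, 3)))) = Mul(-3, Add(Rational(1, 2), Rational(-5, 3))) = Mul(-3, Rational(-7, 6)) = Rational(7, 2))
Function('Y')(T) = 0 (Function('Y')(T) = Add(T, Mul(-1, T)) = 0)
Add(Mul(-109, -1367), Function('Y')(Function('h')(-2, Function('d')(6)))) = Add(Mul(-109, -1367), 0) = Add(149003, 0) = 149003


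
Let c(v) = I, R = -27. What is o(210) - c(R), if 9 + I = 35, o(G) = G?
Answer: 184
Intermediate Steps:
I = 26 (I = -9 + 35 = 26)
c(v) = 26
o(210) - c(R) = 210 - 1*26 = 210 - 26 = 184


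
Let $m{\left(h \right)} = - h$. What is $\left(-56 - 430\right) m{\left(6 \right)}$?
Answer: $2916$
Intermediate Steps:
$\left(-56 - 430\right) m{\left(6 \right)} = \left(-56 - 430\right) \left(\left(-1\right) 6\right) = \left(-486\right) \left(-6\right) = 2916$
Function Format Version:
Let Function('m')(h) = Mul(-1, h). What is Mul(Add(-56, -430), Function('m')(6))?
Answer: 2916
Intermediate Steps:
Mul(Add(-56, -430), Function('m')(6)) = Mul(Add(-56, -430), Mul(-1, 6)) = Mul(-486, -6) = 2916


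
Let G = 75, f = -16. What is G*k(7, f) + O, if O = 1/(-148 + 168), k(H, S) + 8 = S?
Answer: -35999/20 ≈ -1799.9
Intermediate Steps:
k(H, S) = -8 + S
O = 1/20 ≈ 0.050000
G*k(7, f) + O = 75*(-8 - 16) + 1/20 = 75*(-24) + 1/20 = -1800 + 1/20 = -35999/20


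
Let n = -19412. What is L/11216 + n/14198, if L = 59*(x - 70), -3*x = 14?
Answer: -26275492/14929197 ≈ -1.7600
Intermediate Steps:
x = -14/3 (x = -1/3*14 = -14/3 ≈ -4.6667)
L = -13216/3 (L = 59*(-14/3 - 70) = 59*(-224/3) = -13216/3 ≈ -4405.3)
L/11216 + n/14198 = -13216/3/11216 - 19412/14198 = -13216/3*1/11216 - 19412*1/14198 = -826/2103 - 9706/7099 = -26275492/14929197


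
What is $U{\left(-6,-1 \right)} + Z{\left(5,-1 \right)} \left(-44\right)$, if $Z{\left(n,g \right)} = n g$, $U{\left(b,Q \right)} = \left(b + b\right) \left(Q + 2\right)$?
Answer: $208$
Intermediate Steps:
$U{\left(b,Q \right)} = 2 b \left(2 + Q\right)$
$Z{\left(n,g \right)} = g n$
$U{\left(-6,-1 \right)} + Z{\left(5,-1 \right)} \left(-44\right) = 2 \left(-6\right) \left(2 - 1\right) + \left(-1\right) 5 \left(-44\right) = 2 \left(-6\right) 1 - -220 = -12 + 220 = 208$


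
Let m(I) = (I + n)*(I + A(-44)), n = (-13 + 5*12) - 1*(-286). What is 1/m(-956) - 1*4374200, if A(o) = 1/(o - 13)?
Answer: -148500323813743/33949139 ≈ -4.3742e+6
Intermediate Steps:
n = 333 (n = (-13 + 60) + 286 = 47 + 286 = 333)
A(o) = 1/(-13 + o)
m(I) = (333 + I)*(-1/57 + I) (m(I) = (I + 333)*(I + 1/(-13 - 44)) = (333 + I)*(I + 1/(-57)) = (333 + I)*(I - 1/57) = (333 + I)*(-1/57 + I))
1/m(-956) - 1*4374200 = 1/(-111/19 + (-956)² + (18980/57)*(-956)) - 1*4374200 = 1/(-111/19 + 913936 - 18144880/57) - 4374200 = 1/(33949139/57) - 4374200 = 57/33949139 - 4374200 = -148500323813743/33949139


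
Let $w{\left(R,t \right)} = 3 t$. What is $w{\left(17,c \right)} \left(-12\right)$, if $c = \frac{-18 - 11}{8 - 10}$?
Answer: $-522$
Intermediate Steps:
$c = \frac{29}{2}$ ($c = - \frac{29}{-2} = \left(-29\right) \left(- \frac{1}{2}\right) = \frac{29}{2} \approx 14.5$)
$w{\left(17,c \right)} \left(-12\right) = 3 \cdot \frac{29}{2} \left(-12\right) = \frac{87}{2} \left(-12\right) = -522$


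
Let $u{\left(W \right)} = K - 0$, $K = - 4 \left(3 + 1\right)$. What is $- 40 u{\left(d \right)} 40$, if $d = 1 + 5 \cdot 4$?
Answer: $25600$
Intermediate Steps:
$d = 21$ ($d = 1 + 20 = 21$)
$K = -16$ ($K = \left(-4\right) 4 = -16$)
$u{\left(W \right)} = -16$ ($u{\left(W \right)} = -16 - 0 = -16 + 0 = -16$)
$- 40 u{\left(d \right)} 40 = \left(-40\right) \left(-16\right) 40 = 640 \cdot 40 = 25600$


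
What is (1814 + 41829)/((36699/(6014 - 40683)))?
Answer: -1513059167/36699 ≈ -41229.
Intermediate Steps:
(1814 + 41829)/((36699/(6014 - 40683))) = 43643/((36699/(-34669))) = 43643/((36699*(-1/34669))) = 43643/(-36699/34669) = 43643*(-34669/36699) = -1513059167/36699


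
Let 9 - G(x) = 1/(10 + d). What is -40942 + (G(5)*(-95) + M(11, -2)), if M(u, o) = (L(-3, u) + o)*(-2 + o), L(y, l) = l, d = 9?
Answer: -41828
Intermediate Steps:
G(x) = 170/19 (G(x) = 9 - 1/(10 + 9) = 9 - 1/19 = 170/19)
M(u, o) = (-2 + o)*(o + u) (M(u, o) = (u + o)*(-2 + o) = (o + u)*(-2 + o) = (-2 + o)*(o + u))
-40942 + (G(5)*(-95) + M(11, -2)) = -40942 + ((170/19)*(-95) + ((-2)² - 2*(-2) - 2*11 - 2*11)) = -40942 + (-850 + (4 + 4 - 22 - 22)) = -40942 + (-850 - 36) = -40942 - 886 = -41828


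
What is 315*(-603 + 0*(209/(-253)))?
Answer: -189945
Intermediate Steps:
315*(-603 + 0*(209/(-253))) = 315*(-603 + 0*(209*(-1/253))) = 315*(-603 + 0*(-19/23)) = 315*(-603 + 0) = 315*(-603) = -189945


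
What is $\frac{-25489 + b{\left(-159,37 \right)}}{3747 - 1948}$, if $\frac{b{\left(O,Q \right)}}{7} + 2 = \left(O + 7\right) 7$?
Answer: $- \frac{32951}{1799} \approx -18.316$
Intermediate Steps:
$b{\left(O,Q \right)} = 329 + 49 O$ ($b{\left(O,Q \right)} = -14 + 7 \left(O + 7\right) 7 = -14 + 7 \left(7 + O\right) 7 = -14 + 7 \left(49 + 7 O\right) = -14 + \left(343 + 49 O\right) = 329 + 49 O$)
$\frac{-25489 + b{\left(-159,37 \right)}}{3747 - 1948} = \frac{-25489 + \left(329 + 49 \left(-159\right)\right)}{3747 - 1948} = \frac{-25489 + \left(329 - 7791\right)}{1799} = \left(-25489 - 7462\right) \frac{1}{1799} = \left(-32951\right) \frac{1}{1799} = - \frac{32951}{1799}$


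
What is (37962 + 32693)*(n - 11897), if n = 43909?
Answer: 2261807860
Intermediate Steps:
(37962 + 32693)*(n - 11897) = (37962 + 32693)*(43909 - 11897) = 70655*32012 = 2261807860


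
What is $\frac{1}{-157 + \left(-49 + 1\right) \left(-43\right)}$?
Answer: $\frac{1}{1907} \approx 0.00052438$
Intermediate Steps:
$\frac{1}{-157 + \left(-49 + 1\right) \left(-43\right)} = \frac{1}{-157 - -2064} = \frac{1}{-157 + 2064} = \frac{1}{1907}$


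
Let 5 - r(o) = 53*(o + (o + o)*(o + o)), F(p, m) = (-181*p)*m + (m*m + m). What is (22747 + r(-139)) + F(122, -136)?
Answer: -1044421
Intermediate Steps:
F(p, m) = m + m**2 - 181*m*p (F(p, m) = -181*m*p + (m**2 + m) = -181*m*p + (m + m**2) = m + m**2 - 181*m*p)
r(o) = 5 - 212*o**2 - 53*o (r(o) = 5 - 53*(o + (o + o)*(o + o)) = 5 - 53*(o + (2*o)*(2*o)) = 5 - 53*(o + 4*o**2) = 5 - (53*o + 212*o**2) = 5 + (-212*o**2 - 53*o) = 5 - 212*o**2 - 53*o)
(22747 + r(-139)) + F(122, -136) = (22747 + (5 - 212*(-139)**2 - 53*(-139))) - 136*(1 - 136 - 181*122) = (22747 + (5 - 212*19321 + 7367)) - 136*(1 - 136 - 22082) = (22747 + (5 - 4096052 + 7367)) - 136*(-22217) = (22747 - 4088680) + 3021512 = -4065933 + 3021512 = -1044421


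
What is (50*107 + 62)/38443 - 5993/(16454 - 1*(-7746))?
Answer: -99418499/930320600 ≈ -0.10686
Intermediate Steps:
(50*107 + 62)/38443 - 5993/(16454 - 1*(-7746)) = (5350 + 62)*(1/38443) - 5993/(16454 + 7746) = 5412*(1/38443) - 5993/24200 = 5412/38443 - 5993*1/24200 = 5412/38443 - 5993/24200 = -99418499/930320600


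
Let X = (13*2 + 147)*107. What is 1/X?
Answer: 1/18511 ≈ 5.4022e-5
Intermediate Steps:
X = 18511 (X = (26 + 147)*107 = 173*107 = 18511)
1/X = 1/18511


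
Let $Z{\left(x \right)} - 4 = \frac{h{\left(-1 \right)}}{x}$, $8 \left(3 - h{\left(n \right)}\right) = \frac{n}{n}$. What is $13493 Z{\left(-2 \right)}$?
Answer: $\frac{553213}{16} \approx 34576.0$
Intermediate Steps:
$h{\left(n \right)} = \frac{23}{8}$ ($h{\left(n \right)} = 3 - \frac{n \frac{1}{n}}{8} = 3 - \frac{1}{8} = \frac{23}{8}$)
$Z{\left(x \right)} = 4 + \frac{23}{8 x}$
$13493 Z{\left(-2 \right)} = 13493 \left(4 + \frac{23}{8 \left(-2\right)}\right) = 13493 \left(4 + \frac{23}{8} \left(- \frac{1}{2}\right)\right) = 13493 \left(4 - \frac{23}{16}\right) = 13493 \cdot \frac{41}{16} = \frac{553213}{16}$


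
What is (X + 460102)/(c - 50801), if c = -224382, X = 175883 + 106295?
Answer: -742280/275183 ≈ -2.6974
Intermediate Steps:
X = 282178
(X + 460102)/(c - 50801) = (282178 + 460102)/(-224382 - 50801) = 742280/(-275183) = 742280*(-1/275183) = -742280/275183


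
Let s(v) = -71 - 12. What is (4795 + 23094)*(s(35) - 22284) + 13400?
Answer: -623779863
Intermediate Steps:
s(v) = -83
(4795 + 23094)*(s(35) - 22284) + 13400 = (4795 + 23094)*(-83 - 22284) + 13400 = 27889*(-22367) + 13400 = -623793263 + 13400 = -623779863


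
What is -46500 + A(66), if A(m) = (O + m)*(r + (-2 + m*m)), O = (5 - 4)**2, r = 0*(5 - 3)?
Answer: 245218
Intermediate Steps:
r = 0 (r = 0*2 = 0)
O = 1 (O = 1**2 = 1)
A(m) = (1 + m)*(-2 + m**2) (A(m) = (1 + m)*(0 + (-2 + m*m)) = (1 + m)*(0 + (-2 + m**2)) = (1 + m)*(-2 + m**2))
-46500 + A(66) = -46500 + (-2 + 66**2 + 66**3 - 2*66) = -46500 + (-2 + 4356 + 287496 - 132) = -46500 + 291718 = 245218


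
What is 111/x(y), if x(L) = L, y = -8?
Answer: -111/8 ≈ -13.875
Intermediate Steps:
111/x(y) = 111/(-8) = 111*(-⅛) = -111/8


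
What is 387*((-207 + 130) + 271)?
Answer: 75078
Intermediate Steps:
387*((-207 + 130) + 271) = 387*(-77 + 271) = 387*194 = 75078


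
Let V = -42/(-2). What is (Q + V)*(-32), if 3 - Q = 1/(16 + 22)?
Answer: -14576/19 ≈ -767.16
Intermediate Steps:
V = 21 (V = -42*(-½) = 21)
Q = 113/38 (Q = 3 - 1/(16 + 22) = 3 - 1/38 = 113/38 ≈ 2.9737)
(Q + V)*(-32) = (113/38 + 21)*(-32) = (911/38)*(-32) = -14576/19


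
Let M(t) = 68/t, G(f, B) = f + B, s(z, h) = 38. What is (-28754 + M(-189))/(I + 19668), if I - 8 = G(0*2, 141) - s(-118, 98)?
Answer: -5434574/3738231 ≈ -1.4538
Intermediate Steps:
G(f, B) = B + f
I = 111 (I = 8 + ((141 + 0*2) - 1*38) = 8 + ((141 + 0) - 38) = 8 + (141 - 38) = 8 + 103 = 111)
(-28754 + M(-189))/(I + 19668) = (-28754 + 68/(-189))/(111 + 19668) = (-28754 + 68*(-1/189))/19779 = (-28754 - 68/189)*(1/19779) = -5434574/189*1/19779 = -5434574/3738231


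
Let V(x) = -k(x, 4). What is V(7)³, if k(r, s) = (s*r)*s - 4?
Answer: -1259712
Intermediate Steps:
k(r, s) = -4 + r*s² (k(r, s) = (r*s)*s - 4 = r*s² - 4 = -4 + r*s²)
V(x) = 4 - 16*x (V(x) = -(-4 + x*4²) = -(-4 + x*16) = -(-4 + 16*x) = 4 - 16*x)
V(7)³ = (4 - 16*7)³ = (4 - 112)³ = (-108)³ = -1259712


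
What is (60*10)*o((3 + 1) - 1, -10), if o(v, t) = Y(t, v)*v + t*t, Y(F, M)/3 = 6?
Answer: 92400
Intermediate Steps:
Y(F, M) = 18 (Y(F, M) = 3*6 = 18)
o(v, t) = t² + 18*v (o(v, t) = 18*v + t*t = 18*v + t² = t² + 18*v)
(60*10)*o((3 + 1) - 1, -10) = (60*10)*((-10)² + 18*((3 + 1) - 1)) = 600*(100 + 18*(4 - 1)) = 600*(100 + 18*3) = 600*(100 + 54) = 600*154 = 92400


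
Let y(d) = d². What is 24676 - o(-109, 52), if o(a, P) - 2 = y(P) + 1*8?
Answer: 21962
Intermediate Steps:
o(a, P) = 10 + P² (o(a, P) = 2 + (P² + 1*8) = 2 + (P² + 8) = 2 + (8 + P²) = 10 + P²)
24676 - o(-109, 52) = 24676 - (10 + 52²) = 24676 - (10 + 2704) = 24676 - 1*2714 = 24676 - 2714 = 21962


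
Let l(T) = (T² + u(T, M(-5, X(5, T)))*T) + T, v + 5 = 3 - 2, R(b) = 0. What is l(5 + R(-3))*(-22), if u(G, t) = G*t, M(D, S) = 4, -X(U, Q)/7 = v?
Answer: -2860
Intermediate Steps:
v = -4 (v = -5 + (3 - 2) = -5 + 1 = -4)
X(U, Q) = 28 (X(U, Q) = -7*(-4) = 28)
l(T) = T + 5*T² (l(T) = (T² + (T*4)*T) + T = (T² + (4*T)*T) + T = (T² + 4*T²) + T = 5*T² + T = T + 5*T²)
l(5 + R(-3))*(-22) = ((5 + 0)*(1 + 5*(5 + 0)))*(-22) = (5*(1 + 5*5))*(-22) = (5*(1 + 25))*(-22) = (5*26)*(-22) = 130*(-22) = -2860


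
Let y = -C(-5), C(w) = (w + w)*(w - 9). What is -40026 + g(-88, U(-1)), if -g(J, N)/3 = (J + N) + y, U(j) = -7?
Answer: -39321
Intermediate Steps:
C(w) = 2*w*(-9 + w) (C(w) = (2*w)*(-9 + w) = 2*w*(-9 + w))
y = -140 (y = -2*(-5)*(-9 - 5) = -2*(-5)*(-14) = -1*140 = -140)
g(J, N) = 420 - 3*J - 3*N (g(J, N) = -3*((J + N) - 140) = -3*(-140 + J + N) = 420 - 3*J - 3*N)
-40026 + g(-88, U(-1)) = -40026 + (420 - 3*(-88) - 3*(-7)) = -40026 + (420 + 264 + 21) = -40026 + 705 = -39321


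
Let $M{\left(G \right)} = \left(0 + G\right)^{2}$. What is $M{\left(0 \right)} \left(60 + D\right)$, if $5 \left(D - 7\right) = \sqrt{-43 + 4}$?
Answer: $0$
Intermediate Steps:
$M{\left(G \right)} = G^{2}$
$D = 7 + \frac{i \sqrt{39}}{5}$ ($D = 7 + \frac{\sqrt{-43 + 4}}{5} = 7 + \frac{\sqrt{-39}}{5} = 7 + \frac{i \sqrt{39}}{5} \approx 7.0 + 1.249 i$)
$M{\left(0 \right)} \left(60 + D\right) = 0^{2} \left(60 + \left(7 + \frac{i \sqrt{39}}{5}\right)\right) = 0 \left(67 + \frac{i \sqrt{39}}{5}\right) = 0$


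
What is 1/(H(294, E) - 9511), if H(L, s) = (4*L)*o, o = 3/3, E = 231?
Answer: -1/8335 ≈ -0.00011998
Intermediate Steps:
o = 1 (o = 3*(⅓) = 1)
H(L, s) = 4*L (H(L, s) = (4*L)*1 = 4*L)
1/(H(294, E) - 9511) = 1/(4*294 - 9511) = 1/(1176 - 9511) = 1/(-8335) = -1/8335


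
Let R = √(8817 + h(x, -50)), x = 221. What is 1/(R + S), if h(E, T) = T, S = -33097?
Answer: -33097/1095402642 - √8767/1095402642 ≈ -3.0300e-5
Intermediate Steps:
R = √8767 (R = √(8817 - 50) = √8767 ≈ 93.632)
1/(R + S) = 1/(√8767 - 33097) = 1/(-33097 + √8767)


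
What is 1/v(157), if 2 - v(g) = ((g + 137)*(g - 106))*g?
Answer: -1/2354056 ≈ -4.2480e-7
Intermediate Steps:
v(g) = 2 - g*(-106 + g)*(137 + g) (v(g) = 2 - (g + 137)*(g - 106)*g = 2 - (137 + g)*(-106 + g)*g = 2 - (-106 + g)*(137 + g)*g = 2 - g*(-106 + g)*(137 + g))
1/v(157) = 1/(2 - 1*157**3 - 31*157**2 + 14522*157) = 1/(2 - 1*3869893 - 31*24649 + 2279954) = 1/(2 - 3869893 - 764119 + 2279954) = 1/(-2354056) = -1/2354056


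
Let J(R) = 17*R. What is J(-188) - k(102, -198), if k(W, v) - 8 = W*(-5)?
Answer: -2694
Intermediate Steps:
k(W, v) = 8 - 5*W (k(W, v) = 8 + W*(-5) = 8 - 5*W)
J(-188) - k(102, -198) = 17*(-188) - (8 - 5*102) = -3196 - (8 - 510) = -3196 - 1*(-502) = -3196 + 502 = -2694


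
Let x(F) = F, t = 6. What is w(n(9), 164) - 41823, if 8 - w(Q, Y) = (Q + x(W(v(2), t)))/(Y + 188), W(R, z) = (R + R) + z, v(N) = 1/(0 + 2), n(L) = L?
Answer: -919931/22 ≈ -41815.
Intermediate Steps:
v(N) = ½ (v(N) = 1/2 = ½)
W(R, z) = z + 2*R (W(R, z) = 2*R + z = z + 2*R)
w(Q, Y) = 8 - (7 + Q)/(188 + Y) (w(Q, Y) = 8 - (Q + (6 + 2*(½)))/(Y + 188) = 8 - (Q + (6 + 1))/(188 + Y) = 8 - (Q + 7)/(188 + Y) = 8 - (7 + Q)/(188 + Y))
w(n(9), 164) - 41823 = (1497 - 1*9 + 8*164)/(188 + 164) - 41823 = (1497 - 9 + 1312)/352 - 41823 = (1/352)*2800 - 41823 = 175/22 - 41823 = -919931/22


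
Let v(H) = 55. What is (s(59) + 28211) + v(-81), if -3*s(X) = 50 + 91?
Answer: 28219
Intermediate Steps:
s(X) = -47 (s(X) = -(50 + 91)/3 = -⅓*141 = -47)
(s(59) + 28211) + v(-81) = (-47 + 28211) + 55 = 28164 + 55 = 28219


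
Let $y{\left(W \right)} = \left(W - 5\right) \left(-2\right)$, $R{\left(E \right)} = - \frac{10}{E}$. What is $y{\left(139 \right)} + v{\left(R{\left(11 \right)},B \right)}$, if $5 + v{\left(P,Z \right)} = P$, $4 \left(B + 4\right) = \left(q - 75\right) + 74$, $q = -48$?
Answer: $- \frac{3013}{11} \approx -273.91$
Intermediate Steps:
$B = - \frac{65}{4}$ ($B = -4 + \frac{\left(-48 - 75\right) + 74}{4} = -4 + \frac{-123 + 74}{4} = -4 + \frac{1}{4} \left(-49\right) = -4 - \frac{49}{4} = - \frac{65}{4} \approx -16.25$)
$v{\left(P,Z \right)} = -5 + P$
$y{\left(W \right)} = 10 - 2 W$ ($y{\left(W \right)} = \left(-5 + W\right) \left(-2\right) = 10 - 2 W$)
$y{\left(139 \right)} + v{\left(R{\left(11 \right)},B \right)} = \left(10 - 278\right) - \left(5 + \frac{10}{11}\right) = \left(10 - 278\right) - \frac{65}{11} = -268 - \frac{65}{11} = - \frac{3013}{11}$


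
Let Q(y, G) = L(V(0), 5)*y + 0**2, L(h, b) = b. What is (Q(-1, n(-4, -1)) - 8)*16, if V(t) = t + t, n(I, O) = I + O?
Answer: -208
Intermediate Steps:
V(t) = 2*t
Q(y, G) = 5*y (Q(y, G) = 5*y + 0**2 = 5*y + 0 = 5*y)
(Q(-1, n(-4, -1)) - 8)*16 = (5*(-1) - 8)*16 = (-5 - 8)*16 = -13*16 = -208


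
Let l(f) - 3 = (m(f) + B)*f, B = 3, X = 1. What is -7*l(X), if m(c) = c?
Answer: -49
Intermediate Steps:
l(f) = 3 + f*(3 + f) (l(f) = 3 + (f + 3)*f = 3 + (3 + f)*f = 3 + f*(3 + f))
-7*l(X) = -7*(3 + 1² + 3*1) = -7*(3 + 1 + 3) = -7*7 = -49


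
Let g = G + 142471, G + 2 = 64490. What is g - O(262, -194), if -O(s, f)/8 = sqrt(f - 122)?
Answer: 206959 + 16*I*sqrt(79) ≈ 2.0696e+5 + 142.21*I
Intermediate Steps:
G = 64488 (G = -2 + 64490 = 64488)
g = 206959 (g = 64488 + 142471 = 206959)
O(s, f) = -8*sqrt(-122 + f) (O(s, f) = -8*sqrt(f - 122) = -8*sqrt(-122 + f))
g - O(262, -194) = 206959 - (-8)*sqrt(-122 - 194) = 206959 - (-8)*sqrt(-316) = 206959 - (-8)*2*I*sqrt(79) = 206959 - (-16)*I*sqrt(79) = 206959 + 16*I*sqrt(79)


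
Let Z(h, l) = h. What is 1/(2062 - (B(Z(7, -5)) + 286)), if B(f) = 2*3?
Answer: 1/1770 ≈ 0.00056497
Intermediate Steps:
B(f) = 6
1/(2062 - (B(Z(7, -5)) + 286)) = 1/(2062 - (6 + 286)) = 1/(2062 - 1*292) = 1/(2062 - 292) = 1/1770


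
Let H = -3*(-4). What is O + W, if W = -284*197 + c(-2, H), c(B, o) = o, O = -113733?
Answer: -169669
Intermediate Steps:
H = 12
W = -55936 (W = -284*197 + 12 = -55948 + 12 = -55936)
O + W = -113733 - 55936 = -169669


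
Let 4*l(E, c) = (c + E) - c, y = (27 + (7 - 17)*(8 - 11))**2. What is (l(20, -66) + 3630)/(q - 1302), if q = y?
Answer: 3635/1947 ≈ 1.8670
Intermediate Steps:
y = 3249 (y = (27 - 10*(-3))**2 = (27 + 30)**2 = 57**2 = 3249)
q = 3249
l(E, c) = E/4 (l(E, c) = ((c + E) - c)/4 = ((E + c) - c)/4 = E/4)
(l(20, -66) + 3630)/(q - 1302) = ((1/4)*20 + 3630)/(3249 - 1302) = (5 + 3630)/1947 = 3635*(1/1947) = 3635/1947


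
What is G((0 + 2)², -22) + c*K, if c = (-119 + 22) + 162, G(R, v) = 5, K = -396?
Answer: -25735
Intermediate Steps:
c = 65 (c = -97 + 162 = 65)
G((0 + 2)², -22) + c*K = 5 + 65*(-396) = 5 - 25740 = -25735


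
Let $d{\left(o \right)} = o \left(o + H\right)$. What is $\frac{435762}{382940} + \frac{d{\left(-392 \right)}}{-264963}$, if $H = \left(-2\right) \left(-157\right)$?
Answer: $\frac{17292005561}{16910821870} \approx 1.0225$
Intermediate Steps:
$H = 314$
$d{\left(o \right)} = o \left(314 + o\right)$ ($d{\left(o \right)} = o \left(o + 314\right) = o \left(314 + o\right)$)
$\frac{435762}{382940} + \frac{d{\left(-392 \right)}}{-264963} = \frac{435762}{382940} + \frac{\left(-392\right) \left(314 - 392\right)}{-264963} = 435762 \cdot \frac{1}{382940} + \left(-392\right) \left(-78\right) \left(- \frac{1}{264963}\right) = \frac{217881}{191470} + 30576 \left(- \frac{1}{264963}\right) = \frac{217881}{191470} - \frac{10192}{88321} = \frac{17292005561}{16910821870}$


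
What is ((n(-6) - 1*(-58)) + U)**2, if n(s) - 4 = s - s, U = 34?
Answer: 9216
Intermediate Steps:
n(s) = 4 (n(s) = 4 + (s - s) = 4 + 0 = 4)
((n(-6) - 1*(-58)) + U)**2 = ((4 - 1*(-58)) + 34)**2 = ((4 + 58) + 34)**2 = (62 + 34)**2 = 96**2 = 9216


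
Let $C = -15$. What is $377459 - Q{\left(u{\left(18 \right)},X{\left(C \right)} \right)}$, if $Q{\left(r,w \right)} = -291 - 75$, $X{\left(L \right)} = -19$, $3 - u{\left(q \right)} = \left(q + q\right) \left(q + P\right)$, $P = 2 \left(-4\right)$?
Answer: $377825$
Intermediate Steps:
$P = -8$
$u{\left(q \right)} = 3 - 2 q \left(-8 + q\right)$ ($u{\left(q \right)} = 3 - \left(q + q\right) \left(q - 8\right) = 3 - 2 q \left(-8 + q\right)$)
$Q{\left(r,w \right)} = -366$
$377459 - Q{\left(u{\left(18 \right)},X{\left(C \right)} \right)} = 377459 - -366 = 377459 + 366 = 377825$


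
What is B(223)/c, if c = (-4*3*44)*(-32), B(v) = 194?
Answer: 97/8448 ≈ 0.011482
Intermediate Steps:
c = 16896 (c = -12*44*(-32) = -528*(-32) = 16896)
B(223)/c = 194/16896 = 194*(1/16896) = 97/8448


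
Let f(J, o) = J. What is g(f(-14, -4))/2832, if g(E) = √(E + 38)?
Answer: √6/1416 ≈ 0.0017299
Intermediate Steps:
g(E) = √(38 + E)
g(f(-14, -4))/2832 = √(38 - 14)/2832 = √24*(1/2832) = (2*√6)*(1/2832) = √6/1416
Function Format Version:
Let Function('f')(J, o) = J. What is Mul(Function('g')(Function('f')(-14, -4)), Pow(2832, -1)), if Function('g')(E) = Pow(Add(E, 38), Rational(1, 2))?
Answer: Mul(Rational(1, 1416), Pow(6, Rational(1, 2))) ≈ 0.0017299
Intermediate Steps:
Function('g')(E) = Pow(Add(38, E), Rational(1, 2))
Mul(Function('g')(Function('f')(-14, -4)), Pow(2832, -1)) = Mul(Pow(Add(38, -14), Rational(1, 2)), Pow(2832, -1)) = Mul(Pow(24, Rational(1, 2)), Rational(1, 2832)) = Mul(Mul(2, Pow(6, Rational(1, 2))), Rational(1, 2832)) = Mul(Rational(1, 1416), Pow(6, Rational(1, 2)))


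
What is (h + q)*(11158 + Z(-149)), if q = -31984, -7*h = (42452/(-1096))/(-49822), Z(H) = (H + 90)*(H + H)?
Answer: -21959847052378245/23889649 ≈ -9.1922e+8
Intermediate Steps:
Z(H) = 2*H*(90 + H) (Z(H) = (90 + H)*(2*H) = 2*H*(90 + H))
h = -10613/95558596 (h = -42452/(-1096)/(7*(-49822)) = -42452*(-1/1096)*(-1)/(7*49822) = -(-10613)*(-1)/(1918*49822) = -⅐*10613/13651228 = -10613/95558596 ≈ -0.00011106)
(h + q)*(11158 + Z(-149)) = (-10613/95558596 - 31984)*(11158 + 2*(-149)*(90 - 149)) = -3056346145077*(11158 + 2*(-149)*(-59))/95558596 = -3056346145077*(11158 + 17582)/95558596 = -3056346145077/95558596*28740 = -21959847052378245/23889649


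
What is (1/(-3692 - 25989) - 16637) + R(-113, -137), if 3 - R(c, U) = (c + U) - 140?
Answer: -482138165/29681 ≈ -16244.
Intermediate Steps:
R(c, U) = 143 - U - c (R(c, U) = 3 - ((c + U) - 140) = 3 - ((U + c) - 140) = 3 - (-140 + U + c) = 3 + (140 - U - c) = 143 - U - c)
(1/(-3692 - 25989) - 16637) + R(-113, -137) = (1/(-3692 - 25989) - 16637) + (143 - 1*(-137) - 1*(-113)) = (1/(-29681) - 16637) + (143 + 137 + 113) = (-1/29681 - 16637) + 393 = -493802798/29681 + 393 = -482138165/29681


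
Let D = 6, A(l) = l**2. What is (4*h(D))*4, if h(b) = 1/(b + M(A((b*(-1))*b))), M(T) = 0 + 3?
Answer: 16/9 ≈ 1.7778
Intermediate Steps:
M(T) = 3
h(b) = 1/(3 + b) (h(b) = 1/(b + 3) = 1/(3 + b))
(4*h(D))*4 = (4/(3 + 6))*4 = (4/9)*4 = 16/9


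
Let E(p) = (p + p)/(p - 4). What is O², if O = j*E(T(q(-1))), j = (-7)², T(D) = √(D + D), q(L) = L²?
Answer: 19208/(4 - √2)² ≈ 2872.7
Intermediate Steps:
T(D) = √2*√D (T(D) = √(2*D) = √2*√D)
E(p) = 2*p/(-4 + p) (E(p) = (2*p)/(-4 + p) = 2*p/(-4 + p))
j = 49
O = 98*√2/(-4 + √2) (O = 49*(2*(√2*√((-1)²))/(-4 + √2*√((-1)²))) = 49*(2*(√2*√1)/(-4 + √2*√1)) = 49*(2*(√2*1)/(-4 + √2*1)) = 49*(2*√2/(-4 + √2)) = 98*√2/(-4 + √2) ≈ -53.598)
O² = (-14 - 28*√2)²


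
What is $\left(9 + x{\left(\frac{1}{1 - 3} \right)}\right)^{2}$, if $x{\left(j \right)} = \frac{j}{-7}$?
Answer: $\frac{16129}{196} \approx 82.291$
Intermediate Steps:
$x{\left(j \right)} = - \frac{j}{7}$ ($x{\left(j \right)} = j \left(- \frac{1}{7}\right) = - \frac{j}{7}$)
$\left(9 + x{\left(\frac{1}{1 - 3} \right)}\right)^{2} = \left(9 - \frac{1}{7 \left(1 - 3\right)}\right)^{2} = \left(9 - \frac{1}{7 \left(-2\right)}\right)^{2} = \left(9 - - \frac{1}{14}\right)^{2} = \left(9 + \frac{1}{14}\right)^{2} = \left(\frac{127}{14}\right)^{2} = \frac{16129}{196}$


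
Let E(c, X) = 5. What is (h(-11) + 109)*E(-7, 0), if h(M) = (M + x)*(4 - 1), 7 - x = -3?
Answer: 530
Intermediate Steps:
x = 10 (x = 7 - 1*(-3) = 7 + 3 = 10)
h(M) = 30 + 3*M (h(M) = (M + 10)*(4 - 1) = (10 + M)*3 = 30 + 3*M)
(h(-11) + 109)*E(-7, 0) = ((30 + 3*(-11)) + 109)*5 = ((30 - 33) + 109)*5 = (-3 + 109)*5 = 106*5 = 530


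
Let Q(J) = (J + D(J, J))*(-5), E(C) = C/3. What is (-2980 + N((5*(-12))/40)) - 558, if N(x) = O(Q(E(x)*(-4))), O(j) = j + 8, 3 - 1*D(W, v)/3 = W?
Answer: -3555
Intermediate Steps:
D(W, v) = 9 - 3*W
E(C) = C/3 (E(C) = C*(⅓) = C/3)
Q(J) = -45 + 10*J (Q(J) = (J + (9 - 3*J))*(-5) = (9 - 2*J)*(-5) = -45 + 10*J)
O(j) = 8 + j
N(x) = -37 - 40*x/3 (N(x) = 8 + (-45 + 10*((x/3)*(-4))) = 8 + (-45 + 10*(-4*x/3)) = 8 + (-45 - 40*x/3) = -37 - 40*x/3)
(-2980 + N((5*(-12))/40)) - 558 = (-2980 + (-37 - 40*5*(-12)/(3*40))) - 558 = (-2980 + (-37 - (-800)/40)) - 558 = (-2980 + (-37 - 40/3*(-3/2))) - 558 = (-2980 + (-37 + 20)) - 558 = (-2980 - 17) - 558 = -2997 - 558 = -3555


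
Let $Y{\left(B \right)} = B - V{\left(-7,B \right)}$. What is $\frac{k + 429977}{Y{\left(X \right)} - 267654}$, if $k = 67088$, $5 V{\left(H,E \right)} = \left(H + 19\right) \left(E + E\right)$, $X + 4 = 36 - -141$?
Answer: $- \frac{2485325}{1341557} \approx -1.8526$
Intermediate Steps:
$X = 173$ ($X = -4 + \left(36 - -141\right) = -4 + \left(36 + 141\right) = -4 + 177 = 173$)
$V{\left(H,E \right)} = \frac{2 E \left(19 + H\right)}{5}$ ($V{\left(H,E \right)} = \frac{\left(H + 19\right) \left(E + E\right)}{5} = \frac{\left(19 + H\right) 2 E}{5} = \frac{2 E \left(19 + H\right)}{5}$)
$Y{\left(B \right)} = - \frac{19 B}{5}$ ($Y{\left(B \right)} = B - \frac{2 B \left(19 - 7\right)}{5} = B - \frac{2}{5} B 12 = B - \frac{24 B}{5} = - \frac{19 B}{5}$)
$\frac{k + 429977}{Y{\left(X \right)} - 267654} = \frac{67088 + 429977}{\left(- \frac{19}{5}\right) 173 - 267654} = \frac{497065}{- \frac{3287}{5} - 267654} = \frac{497065}{- \frac{1341557}{5}} = 497065 \left(- \frac{5}{1341557}\right) = - \frac{2485325}{1341557}$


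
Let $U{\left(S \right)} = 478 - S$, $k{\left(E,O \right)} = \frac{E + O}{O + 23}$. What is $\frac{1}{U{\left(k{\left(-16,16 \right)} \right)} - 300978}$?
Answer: $- \frac{1}{300500} \approx -3.3278 \cdot 10^{-6}$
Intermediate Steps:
$k{\left(E,O \right)} = \frac{E + O}{23 + O}$
$\frac{1}{U{\left(k{\left(-16,16 \right)} \right)} - 300978} = \frac{1}{\left(478 - \frac{-16 + 16}{23 + 16}\right) - 300978} = \frac{1}{\left(478 - \frac{1}{39} \cdot 0\right) - 300978} = \frac{1}{\left(478 - 0\right) - 300978} = \frac{1}{\left(478 + 0\right) - 300978} = \frac{1}{478 - 300978} = \frac{1}{-300500} = - \frac{1}{300500}$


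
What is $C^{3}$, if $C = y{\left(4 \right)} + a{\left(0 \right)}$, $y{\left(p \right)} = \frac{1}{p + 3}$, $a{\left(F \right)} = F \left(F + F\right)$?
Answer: $\frac{1}{343} \approx 0.0029155$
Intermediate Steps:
$a{\left(F \right)} = 2 F^{2}$ ($a{\left(F \right)} = F 2 F = 2 F^{2}$)
$y{\left(p \right)} = \frac{1}{3 + p}$
$C = \frac{1}{7}$ ($C = \frac{1}{3 + 4} + 2 \cdot 0^{2} = \frac{1}{7} + 2 \cdot 0 = \frac{1}{7} + 0 = \frac{1}{7} \approx 0.14286$)
$C^{3} = \left(\frac{1}{7}\right)^{3} = \frac{1}{343}$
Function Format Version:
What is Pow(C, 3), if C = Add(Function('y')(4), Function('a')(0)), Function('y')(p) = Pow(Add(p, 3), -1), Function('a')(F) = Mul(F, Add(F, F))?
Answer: Rational(1, 343) ≈ 0.0029155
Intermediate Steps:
Function('a')(F) = Mul(2, Pow(F, 2)) (Function('a')(F) = Mul(F, Mul(2, F)) = Mul(2, Pow(F, 2)))
Function('y')(p) = Pow(Add(3, p), -1)
C = Rational(1, 7) (C = Add(Pow(Add(3, 4), -1), Mul(2, Pow(0, 2))) = Add(Pow(7, -1), Mul(2, 0)) = Add(Rational(1, 7), 0) = Rational(1, 7) ≈ 0.14286)
Pow(C, 3) = Pow(Rational(1, 7), 3) = Rational(1, 343)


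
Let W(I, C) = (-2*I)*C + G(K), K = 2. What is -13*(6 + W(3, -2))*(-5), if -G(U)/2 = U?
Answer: 910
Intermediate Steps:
G(U) = -2*U
W(I, C) = -4 - 2*C*I (W(I, C) = (-2*I)*C - 2*2 = -2*C*I - 4 = -4 - 2*C*I)
-13*(6 + W(3, -2))*(-5) = -13*(6 + (-4 - 2*(-2)*3))*(-5) = -13*(6 + (-4 + 12))*(-5) = -13*(6 + 8)*(-5) = -182*(-5) = -13*(-70) = 910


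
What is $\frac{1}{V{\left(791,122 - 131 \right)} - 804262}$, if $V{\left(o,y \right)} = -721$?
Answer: $- \frac{1}{804983} \approx -1.2423 \cdot 10^{-6}$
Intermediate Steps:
$\frac{1}{V{\left(791,122 - 131 \right)} - 804262} = \frac{1}{-721 - 804262} = \frac{1}{-804983} = - \frac{1}{804983}$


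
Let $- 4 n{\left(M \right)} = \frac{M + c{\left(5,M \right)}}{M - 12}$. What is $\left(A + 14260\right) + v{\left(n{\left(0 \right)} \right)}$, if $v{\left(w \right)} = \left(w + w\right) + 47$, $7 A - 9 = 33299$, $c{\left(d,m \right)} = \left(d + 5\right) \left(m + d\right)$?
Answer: $\frac{1601659}{84} \approx 19067.0$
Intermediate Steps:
$c{\left(d,m \right)} = \left(5 + d\right) \left(d + m\right)$
$A = \frac{33308}{7}$ ($A = \frac{9}{7} + \frac{1}{7} \cdot 33299 = \frac{9}{7} + 4757 = \frac{33308}{7} \approx 4758.3$)
$n{\left(M \right)} = - \frac{50 + 11 M}{4 \left(-12 + M\right)}$ ($n{\left(M \right)} = - \frac{\left(M + \left(5^{2} + 5 \cdot 5 + 5 M + 5 M\right)\right) \frac{1}{M - 12}}{4} = - \frac{\left(M + \left(25 + 25 + 5 M + 5 M\right)\right) \frac{1}{-12 + M}}{4} = - \frac{\left(M + \left(50 + 10 M\right)\right) \frac{1}{-12 + M}}{4} = - \frac{\left(50 + 11 M\right) \frac{1}{-12 + M}}{4} = - \frac{\frac{1}{-12 + M} \left(50 + 11 M\right)}{4} = - \frac{50 + 11 M}{4 \left(-12 + M\right)}$)
$v{\left(w \right)} = 47 + 2 w$ ($v{\left(w \right)} = 2 w + 47 = 47 + 2 w$)
$\left(A + 14260\right) + v{\left(n{\left(0 \right)} \right)} = \left(\frac{33308}{7} + 14260\right) + \left(47 + 2 \frac{-50 - 0}{4 \left(-12 + 0\right)}\right) = \frac{133128}{7} + \left(47 + 2 \frac{-50 + 0}{4 \left(-12\right)}\right) = \frac{133128}{7} + \left(47 + 2 \cdot \frac{1}{4} \left(- \frac{1}{12}\right) \left(-50\right)\right) = \frac{133128}{7} + \left(47 + 2 \cdot \frac{25}{24}\right) = \frac{133128}{7} + \left(47 + \frac{25}{12}\right) = \frac{133128}{7} + \frac{589}{12} = \frac{1601659}{84}$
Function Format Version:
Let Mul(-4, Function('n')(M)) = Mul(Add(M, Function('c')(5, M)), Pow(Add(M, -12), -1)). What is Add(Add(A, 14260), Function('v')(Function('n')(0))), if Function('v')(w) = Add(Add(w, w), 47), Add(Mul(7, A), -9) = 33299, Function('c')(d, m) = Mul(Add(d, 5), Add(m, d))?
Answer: Rational(1601659, 84) ≈ 19067.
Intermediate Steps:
Function('c')(d, m) = Mul(Add(5, d), Add(d, m))
A = Rational(33308, 7) (A = Add(Rational(9, 7), Mul(Rational(1, 7), 33299)) = Add(Rational(9, 7), 4757) = Rational(33308, 7) ≈ 4758.3)
Function('n')(M) = Mul(Rational(-1, 4), Pow(Add(-12, M), -1), Add(50, Mul(11, M))) (Function('n')(M) = Mul(Rational(-1, 4), Mul(Add(M, Add(Pow(5, 2), Mul(5, 5), Mul(5, M), Mul(5, M))), Pow(Add(M, -12), -1))) = Mul(Rational(-1, 4), Mul(Add(M, Add(25, 25, Mul(5, M), Mul(5, M))), Pow(Add(-12, M), -1))) = Mul(Rational(-1, 4), Mul(Add(M, Add(50, Mul(10, M))), Pow(Add(-12, M), -1))) = Mul(Rational(-1, 4), Mul(Add(50, Mul(11, M)), Pow(Add(-12, M), -1))) = Mul(Rational(-1, 4), Mul(Pow(Add(-12, M), -1), Add(50, Mul(11, M)))) = Mul(Rational(-1, 4), Pow(Add(-12, M), -1), Add(50, Mul(11, M))))
Function('v')(w) = Add(47, Mul(2, w)) (Function('v')(w) = Add(Mul(2, w), 47) = Add(47, Mul(2, w)))
Add(Add(A, 14260), Function('v')(Function('n')(0))) = Add(Add(Rational(33308, 7), 14260), Add(47, Mul(2, Mul(Rational(1, 4), Pow(Add(-12, 0), -1), Add(-50, Mul(-11, 0)))))) = Add(Rational(133128, 7), Add(47, Mul(2, Mul(Rational(1, 4), Pow(-12, -1), Add(-50, 0))))) = Add(Rational(133128, 7), Add(47, Mul(2, Mul(Rational(1, 4), Rational(-1, 12), -50)))) = Add(Rational(133128, 7), Add(47, Mul(2, Rational(25, 24)))) = Add(Rational(133128, 7), Add(47, Rational(25, 12))) = Add(Rational(133128, 7), Rational(589, 12)) = Rational(1601659, 84)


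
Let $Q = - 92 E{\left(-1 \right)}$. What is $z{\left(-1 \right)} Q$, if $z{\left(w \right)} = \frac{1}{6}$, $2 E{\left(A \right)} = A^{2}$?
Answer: $- \frac{23}{3} \approx -7.6667$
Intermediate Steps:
$E{\left(A \right)} = \frac{A^{2}}{2}$
$Q = -46$ ($Q = - 92 \frac{\left(-1\right)^{2}}{2} = - 92 \cdot \frac{1}{2} \cdot 1 = \left(-92\right) \frac{1}{2} = -46$)
$z{\left(w \right)} = \frac{1}{6}$
$z{\left(-1 \right)} Q = \frac{1}{6} \left(-46\right) = - \frac{23}{3}$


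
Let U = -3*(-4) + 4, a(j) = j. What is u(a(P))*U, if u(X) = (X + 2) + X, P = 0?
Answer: 32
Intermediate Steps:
u(X) = 2 + 2*X (u(X) = (2 + X) + X = 2 + 2*X)
U = 16 (U = 12 + 4 = 16)
u(a(P))*U = (2 + 2*0)*16 = (2 + 0)*16 = 2*16 = 32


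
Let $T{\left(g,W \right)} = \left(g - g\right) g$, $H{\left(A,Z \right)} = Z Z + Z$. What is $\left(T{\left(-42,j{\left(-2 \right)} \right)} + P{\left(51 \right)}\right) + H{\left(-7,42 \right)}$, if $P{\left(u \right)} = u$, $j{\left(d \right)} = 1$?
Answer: $1857$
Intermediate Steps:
$H{\left(A,Z \right)} = Z + Z^{2}$ ($H{\left(A,Z \right)} = Z^{2} + Z = Z + Z^{2}$)
$T{\left(g,W \right)} = 0$ ($T{\left(g,W \right)} = 0 g = 0$)
$\left(T{\left(-42,j{\left(-2 \right)} \right)} + P{\left(51 \right)}\right) + H{\left(-7,42 \right)} = \left(0 + 51\right) + 42 \left(1 + 42\right) = 51 + 42 \cdot 43 = 51 + 1806 = 1857$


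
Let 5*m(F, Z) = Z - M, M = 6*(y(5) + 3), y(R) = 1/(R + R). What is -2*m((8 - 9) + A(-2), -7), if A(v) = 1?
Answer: 256/25 ≈ 10.240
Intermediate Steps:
y(R) = 1/(2*R)
M = 93/5 (M = 6*((½)/5 + 3) = 6*((½)*(⅕) + 3) = 6*(⅒ + 3) = 6*(31/10) = 93/5 ≈ 18.600)
m(F, Z) = -93/25 + Z/5 (m(F, Z) = (Z - 1*93/5)/5 = (Z - 93/5)/5 = (-93/5 + Z)/5 = -93/25 + Z/5)
-2*m((8 - 9) + A(-2), -7) = -2*(-93/25 + (⅕)*(-7)) = -2*(-93/25 - 7/5) = -2*(-128/25) = 256/25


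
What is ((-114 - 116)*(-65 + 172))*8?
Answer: -196880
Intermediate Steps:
((-114 - 116)*(-65 + 172))*8 = -230*107*8 = -24610*8 = -196880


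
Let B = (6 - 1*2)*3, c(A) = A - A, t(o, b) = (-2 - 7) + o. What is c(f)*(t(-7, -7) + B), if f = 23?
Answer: 0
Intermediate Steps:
t(o, b) = -9 + o
c(A) = 0
B = 12 (B = (6 - 2)*3 = 4*3 = 12)
c(f)*(t(-7, -7) + B) = 0*((-9 - 7) + 12) = 0*(-16 + 12) = 0*(-4) = 0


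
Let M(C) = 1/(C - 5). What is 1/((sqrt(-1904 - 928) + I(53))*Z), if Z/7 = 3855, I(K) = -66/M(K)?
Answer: -22/1881277265 - I*sqrt(177)/67725981540 ≈ -1.1694e-8 - 1.9644e-10*I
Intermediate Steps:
M(C) = 1/(-5 + C)
I(K) = 330 - 66*K (I(K) = -(-330 + 66*K) = -66*(-5 + K) = 330 - 66*K)
Z = 26985 (Z = 7*3855 = 26985)
1/((sqrt(-1904 - 928) + I(53))*Z) = 1/((sqrt(-1904 - 928) + (330 - 66*53))*26985) = (1/26985)/(sqrt(-2832) + (330 - 3498)) = (1/26985)/(4*I*sqrt(177) - 3168) = (1/26985)/(-3168 + 4*I*sqrt(177)) = 1/(26985*(-3168 + 4*I*sqrt(177)))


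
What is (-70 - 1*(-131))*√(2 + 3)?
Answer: 61*√5 ≈ 136.40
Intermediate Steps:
(-70 - 1*(-131))*√(2 + 3) = (-70 + 131)*√5 = 61*√5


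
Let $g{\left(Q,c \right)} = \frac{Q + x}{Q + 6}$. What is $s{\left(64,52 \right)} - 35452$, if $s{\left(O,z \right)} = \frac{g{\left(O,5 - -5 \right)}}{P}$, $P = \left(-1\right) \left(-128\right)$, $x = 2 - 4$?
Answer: $- \frac{158824929}{4480} \approx -35452.0$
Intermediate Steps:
$x = -2$
$g{\left(Q,c \right)} = \frac{-2 + Q}{6 + Q}$ ($g{\left(Q,c \right)} = \frac{Q - 2}{Q + 6} = \frac{-2 + Q}{6 + Q}$)
$P = 128$
$s{\left(O,z \right)} = \frac{-2 + O}{128 \left(6 + O\right)}$ ($s{\left(O,z \right)} = \frac{\frac{1}{6 + O} \left(-2 + O\right)}{128} = \frac{-2 + O}{6 + O} \frac{1}{128} = \frac{-2 + O}{128 \left(6 + O\right)}$)
$s{\left(64,52 \right)} - 35452 = \frac{-2 + 64}{128 \left(6 + 64\right)} - 35452 = \frac{1}{128} \cdot \frac{1}{70} \cdot 62 - 35452 = \frac{31}{4480} - 35452 = - \frac{158824929}{4480}$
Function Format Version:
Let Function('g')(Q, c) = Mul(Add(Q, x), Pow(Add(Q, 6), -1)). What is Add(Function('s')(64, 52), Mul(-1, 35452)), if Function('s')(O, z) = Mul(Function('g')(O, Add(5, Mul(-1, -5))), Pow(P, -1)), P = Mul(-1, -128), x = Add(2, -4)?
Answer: Rational(-158824929, 4480) ≈ -35452.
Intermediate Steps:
x = -2
Function('g')(Q, c) = Mul(Pow(Add(6, Q), -1), Add(-2, Q)) (Function('g')(Q, c) = Mul(Add(Q, -2), Pow(Add(Q, 6), -1)) = Mul(Add(-2, Q), Pow(Add(6, Q), -1)) = Mul(Pow(Add(6, Q), -1), Add(-2, Q)))
P = 128
Function('s')(O, z) = Mul(Rational(1, 128), Pow(Add(6, O), -1), Add(-2, O)) (Function('s')(O, z) = Mul(Mul(Pow(Add(6, O), -1), Add(-2, O)), Pow(128, -1)) = Mul(Mul(Pow(Add(6, O), -1), Add(-2, O)), Rational(1, 128)) = Mul(Rational(1, 128), Pow(Add(6, O), -1), Add(-2, O)))
Add(Function('s')(64, 52), Mul(-1, 35452)) = Add(Mul(Rational(1, 128), Pow(Add(6, 64), -1), Add(-2, 64)), Mul(-1, 35452)) = Add(Mul(Rational(1, 128), Pow(70, -1), 62), -35452) = Add(Mul(Rational(1, 128), Rational(1, 70), 62), -35452) = Add(Rational(31, 4480), -35452) = Rational(-158824929, 4480)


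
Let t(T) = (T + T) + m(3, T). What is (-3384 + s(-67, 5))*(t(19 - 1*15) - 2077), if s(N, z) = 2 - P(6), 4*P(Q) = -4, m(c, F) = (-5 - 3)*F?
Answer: 7103481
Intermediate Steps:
m(c, F) = -8*F
P(Q) = -1 (P(Q) = (¼)*(-4) = -1)
s(N, z) = 3 (s(N, z) = 2 - 1*(-1) = 2 + 1 = 3)
t(T) = -6*T (t(T) = (T + T) - 8*T = 2*T - 8*T = -6*T)
(-3384 + s(-67, 5))*(t(19 - 1*15) - 2077) = (-3384 + 3)*(-6*(19 - 1*15) - 2077) = -3381*(-6*(19 - 15) - 2077) = -3381*(-6*4 - 2077) = -3381*(-24 - 2077) = -3381*(-2101) = 7103481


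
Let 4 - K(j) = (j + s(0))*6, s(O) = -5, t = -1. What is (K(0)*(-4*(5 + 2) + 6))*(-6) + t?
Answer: 4487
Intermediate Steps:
K(j) = 34 - 6*j (K(j) = 4 - (j - 5)*6 = 4 - (-5 + j)*6 = 4 - (-30 + 6*j) = 4 + (30 - 6*j) = 34 - 6*j)
(K(0)*(-4*(5 + 2) + 6))*(-6) + t = ((34 - 6*0)*(-4*(5 + 2) + 6))*(-6) - 1 = ((34 + 0)*(-4*7 + 6))*(-6) - 1 = (34*(-28 + 6))*(-6) - 1 = (34*(-22))*(-6) - 1 = -748*(-6) - 1 = 4488 - 1 = 4487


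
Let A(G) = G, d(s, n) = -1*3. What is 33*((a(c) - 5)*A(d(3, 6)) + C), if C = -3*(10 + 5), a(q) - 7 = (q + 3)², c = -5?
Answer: -2079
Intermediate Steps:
a(q) = 7 + (3 + q)² (a(q) = 7 + (q + 3)² = 7 + (3 + q)²)
d(s, n) = -3
C = -45 (C = -3*15 = -45)
33*((a(c) - 5)*A(d(3, 6)) + C) = 33*(((7 + (3 - 5)²) - 5)*(-3) - 45) = 33*(((7 + (-2)²) - 5)*(-3) - 45) = 33*(((7 + 4) - 5)*(-3) - 45) = 33*((11 - 5)*(-3) - 45) = 33*(6*(-3) - 45) = 33*(-18 - 45) = 33*(-63) = -2079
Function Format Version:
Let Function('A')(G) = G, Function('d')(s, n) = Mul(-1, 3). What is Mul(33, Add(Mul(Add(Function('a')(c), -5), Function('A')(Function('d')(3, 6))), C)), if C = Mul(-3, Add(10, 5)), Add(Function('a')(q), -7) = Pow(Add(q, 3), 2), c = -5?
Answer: -2079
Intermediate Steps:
Function('a')(q) = Add(7, Pow(Add(3, q), 2)) (Function('a')(q) = Add(7, Pow(Add(q, 3), 2)) = Add(7, Pow(Add(3, q), 2)))
Function('d')(s, n) = -3
C = -45 (C = Mul(-3, 15) = -45)
Mul(33, Add(Mul(Add(Function('a')(c), -5), Function('A')(Function('d')(3, 6))), C)) = Mul(33, Add(Mul(Add(Add(7, Pow(Add(3, -5), 2)), -5), -3), -45)) = Mul(33, Add(Mul(Add(Add(7, Pow(-2, 2)), -5), -3), -45)) = Mul(33, Add(Mul(Add(Add(7, 4), -5), -3), -45)) = Mul(33, Add(Mul(Add(11, -5), -3), -45)) = Mul(33, Add(Mul(6, -3), -45)) = Mul(33, Add(-18, -45)) = Mul(33, -63) = -2079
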